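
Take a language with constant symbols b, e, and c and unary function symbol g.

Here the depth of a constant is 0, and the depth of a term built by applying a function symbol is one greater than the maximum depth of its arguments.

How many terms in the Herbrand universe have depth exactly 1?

3

Count level by level. With function symbols g/1, the terms of depth ≤ k are the 3 constants together with each function applied to depth-≤(k−1) tuples, so N_k = 3 + N_{k-1}.
N_0 = 3
N_1 = 3 + 3 = 6
Terms of depth exactly 1: N_1 − N_0 = 6 − 3 = 3.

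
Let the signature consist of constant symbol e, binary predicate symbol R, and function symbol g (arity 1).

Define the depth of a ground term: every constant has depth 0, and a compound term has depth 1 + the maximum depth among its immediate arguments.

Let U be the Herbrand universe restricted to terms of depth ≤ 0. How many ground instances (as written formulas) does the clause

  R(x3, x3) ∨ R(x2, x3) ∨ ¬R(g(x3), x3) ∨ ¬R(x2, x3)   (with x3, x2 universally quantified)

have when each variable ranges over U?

1

Ground terms of depth ≤ 0:
  If N_k denotes the number of depth-≤k ground terms, the 1 constant gives N_0 = 1, and each function symbol of arity r contributes N_{k-1}^r new terms at level k: N_k = 1 + N_{k-1}.
  N_0 = 1
So there is exactly 1 ground term available for substitution.
There are 2 variables to instantiate (x3, x2), each occurring in at least one literal, so different choices give different ground instances.
Number of ground instances = 1^2 = 1.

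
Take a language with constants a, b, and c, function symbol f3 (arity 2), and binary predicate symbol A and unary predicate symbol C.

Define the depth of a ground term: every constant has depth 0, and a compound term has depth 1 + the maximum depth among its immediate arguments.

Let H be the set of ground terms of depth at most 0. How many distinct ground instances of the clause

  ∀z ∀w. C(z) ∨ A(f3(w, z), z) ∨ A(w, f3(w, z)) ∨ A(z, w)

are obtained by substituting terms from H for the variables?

Ground terms of depth ≤ 0:
  Count level by level. With function symbols f3/2, the terms of depth ≤ k are the 3 constants together with each function applied to depth-≤(k−1) tuples, so N_k = 3 + N_{k-1}^2.
  N_0 = 3
  Explicitly: a, b, c.
So there are 3 ground terms available for substitution.
Each of z, w ranges independently over the available ground terms, and distinct assignments produce distinct instances.
Number of ground instances = 3^2 = 9.

9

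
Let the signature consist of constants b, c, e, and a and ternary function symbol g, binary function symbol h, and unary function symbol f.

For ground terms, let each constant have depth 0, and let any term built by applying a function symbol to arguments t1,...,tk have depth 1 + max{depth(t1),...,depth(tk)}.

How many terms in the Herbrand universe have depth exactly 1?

If N_k denotes the number of depth-≤k ground terms, the 4 constants give N_0 = 4, and each function symbol of arity r contributes N_{k-1}^r new terms at level k: N_k = 4 + N_{k-1}^3 + N_{k-1}^2 + N_{k-1}.
N_0 = 4
N_1 = 4 + 4^3 + 4^2 + 4 = 88
Terms of depth exactly 1: N_1 − N_0 = 88 − 4 = 84.

84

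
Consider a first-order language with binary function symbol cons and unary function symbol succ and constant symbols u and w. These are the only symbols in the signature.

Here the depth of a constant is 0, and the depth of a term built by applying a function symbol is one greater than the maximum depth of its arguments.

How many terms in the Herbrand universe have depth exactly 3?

5478

Let N_k count ground terms of depth at most k. Each non-constant term of depth ≤ k is some function symbol applied to depth-≤(k−1) arguments, giving N_k = 2 + N_{k-1}^2 + N_{k-1}.
N_0 = 2
N_1 = 2 + 2^2 + 2 = 8
N_2 = 2 + 8^2 + 8 = 74
N_3 = 2 + 74^2 + 74 = 5552
Terms of depth exactly 3: N_3 − N_2 = 5552 − 74 = 5478.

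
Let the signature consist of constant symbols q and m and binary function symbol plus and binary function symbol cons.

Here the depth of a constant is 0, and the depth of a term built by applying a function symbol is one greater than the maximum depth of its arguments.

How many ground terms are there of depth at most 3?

Write N_k for the number of ground terms of depth ≤ k. A term of depth ≤ k is either a constant or a function symbol applied to arguments of depth ≤ k−1, so N_k = 2 + N_{k-1}^2 + N_{k-1}^2.
N_0 = 2
N_1 = 2 + 2^2 + 2^2 = 10
N_2 = 2 + 10^2 + 10^2 = 202
N_3 = 2 + 202^2 + 202^2 = 81610

81610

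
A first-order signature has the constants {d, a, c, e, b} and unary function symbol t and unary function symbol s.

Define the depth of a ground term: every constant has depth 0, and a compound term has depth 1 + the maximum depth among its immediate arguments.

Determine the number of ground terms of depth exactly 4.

Write N_k for the number of ground terms of depth ≤ k. A term of depth ≤ k is either a constant or a function symbol applied to arguments of depth ≤ k−1, so N_k = 5 + N_{k-1} + N_{k-1}.
N_0 = 5
N_1 = 5 + 5 + 5 = 15
N_2 = 5 + 15 + 15 = 35
N_3 = 5 + 35 + 35 = 75
N_4 = 5 + 75 + 75 = 155
Terms of depth exactly 4: N_4 − N_3 = 155 − 75 = 80.

80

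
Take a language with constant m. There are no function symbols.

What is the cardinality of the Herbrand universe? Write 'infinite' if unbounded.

1

There are no function symbols, so the only ground term is the single constant.
The Herbrand universe is {m}, finite with 1 element.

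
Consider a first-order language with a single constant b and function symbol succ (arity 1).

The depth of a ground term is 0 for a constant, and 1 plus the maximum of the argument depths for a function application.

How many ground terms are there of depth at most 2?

3

Let N_k = |{terms of depth ≤ k}|. Then N_0 = 1 and N_k = 1 + N_{k-1} for k ≥ 1 (one summand per function symbol, arity giving the exponent).
N_0 = 1
N_1 = 1 + 1 = 2
N_2 = 1 + 2 = 3
Explicitly: b, succ(b), succ(succ(b)).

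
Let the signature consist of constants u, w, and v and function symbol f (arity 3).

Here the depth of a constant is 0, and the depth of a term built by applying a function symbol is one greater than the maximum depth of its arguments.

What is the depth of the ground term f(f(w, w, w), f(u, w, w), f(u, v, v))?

2

depth(f(w, w, w)) = 1 + max(0, 0, 0) = 1
depth(f(u, w, w)) = 1 + max(0, 0, 0) = 1
depth(f(u, v, v)) = 1 + max(0, 0, 0) = 1
depth(f(f(w, w, w), f(u, w, w), f(u, v, v))) = 1 + max(1, 1, 1) = 2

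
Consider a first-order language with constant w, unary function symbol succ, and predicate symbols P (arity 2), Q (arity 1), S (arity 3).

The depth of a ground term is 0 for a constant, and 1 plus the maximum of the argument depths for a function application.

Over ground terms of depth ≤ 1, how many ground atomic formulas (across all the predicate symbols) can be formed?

First count ground terms of depth ≤ 1.
Let N_k = |{terms of depth ≤ k}|. Then N_0 = 1 and N_k = 1 + N_{k-1} for k ≥ 1 (one summand per function symbol, arity giving the exponent).
N_0 = 1
N_1 = 1 + 1 = 2
Explicitly: w, succ(w).
So |H| = 2.
Ground atoms are formed by filling each argument slot of a predicate with a term from H, so an r-ary predicate gives |H|^r atoms:
  P: 2^2 = 4;  Q: 2;  S: 2^3 = 8
Total ground atoms: 4 + 2 + 8 = 14.

14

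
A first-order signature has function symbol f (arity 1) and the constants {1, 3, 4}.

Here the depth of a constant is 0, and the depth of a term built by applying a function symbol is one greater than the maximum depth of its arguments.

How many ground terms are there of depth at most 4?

Let N_k count ground terms of depth at most k. Each non-constant term of depth ≤ k is some function symbol applied to depth-≤(k−1) arguments, giving N_k = 3 + N_{k-1}.
N_0 = 3
N_1 = 3 + 3 = 6
N_2 = 3 + 6 = 9
N_3 = 3 + 9 = 12
N_4 = 3 + 12 = 15

15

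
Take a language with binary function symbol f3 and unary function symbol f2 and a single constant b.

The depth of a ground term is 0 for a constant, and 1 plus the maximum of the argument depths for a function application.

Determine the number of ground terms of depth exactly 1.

Let N_k = |{terms of depth ≤ k}|. Then N_0 = 1 and N_k = 1 + N_{k-1}^2 + N_{k-1} for k ≥ 1 (one summand per function symbol, arity giving the exponent).
N_0 = 1
N_1 = 1 + 1^2 + 1 = 3
Terms of depth exactly 1: N_1 − N_0 = 3 − 1 = 2.

2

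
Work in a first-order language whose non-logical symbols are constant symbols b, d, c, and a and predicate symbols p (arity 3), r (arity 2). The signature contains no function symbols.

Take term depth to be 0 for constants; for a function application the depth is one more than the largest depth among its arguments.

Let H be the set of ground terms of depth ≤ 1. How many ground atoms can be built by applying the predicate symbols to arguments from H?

First count ground terms of depth ≤ 1.
With no function symbols every ground term is a constant, so there are exactly 4 ground terms at every depth bound.
N_0 = 4
N_1 = 4
Explicitly: b, d, c, a.
So |H| = 4.
Each predicate of arity r yields |H|^r ground atoms (one per choice of an r-tuple from H):
  p: 4^3 = 64;  r: 4^2 = 16
Total ground atoms: 64 + 16 = 80.

80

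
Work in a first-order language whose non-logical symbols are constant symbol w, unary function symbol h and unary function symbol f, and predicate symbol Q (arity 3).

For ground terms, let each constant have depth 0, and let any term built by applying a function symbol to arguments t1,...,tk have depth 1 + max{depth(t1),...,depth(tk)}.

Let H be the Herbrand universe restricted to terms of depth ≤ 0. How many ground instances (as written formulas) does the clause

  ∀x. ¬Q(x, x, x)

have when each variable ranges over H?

Ground terms of depth ≤ 0:
  Let N_k count ground terms of depth at most k. Each non-constant term of depth ≤ k is some function symbol applied to depth-≤(k−1) arguments, giving N_k = 1 + N_{k-1} + N_{k-1}.
  N_0 = 1
So there is exactly 1 ground term available for substitution.
The body mentions the single quantified variable x; since ground terms form a free algebra, no two substitutions collapse to the same formula.
Number of ground instances = 1.

1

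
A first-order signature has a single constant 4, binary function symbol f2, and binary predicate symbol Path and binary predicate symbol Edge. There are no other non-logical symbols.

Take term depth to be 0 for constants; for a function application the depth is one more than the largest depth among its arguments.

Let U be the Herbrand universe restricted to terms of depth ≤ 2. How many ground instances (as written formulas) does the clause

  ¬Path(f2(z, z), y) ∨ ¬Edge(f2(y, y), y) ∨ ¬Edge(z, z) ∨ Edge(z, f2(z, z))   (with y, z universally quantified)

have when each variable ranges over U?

25

Ground terms of depth ≤ 2:
  Let N_k = |{terms of depth ≤ k}|. Then N_0 = 1 and N_k = 1 + N_{k-1}^2 for k ≥ 1 (one summand per function symbol, arity giving the exponent).
  N_0 = 1
  N_1 = 1 + 1^2 = 2
  N_2 = 1 + 2^2 = 5
  Explicitly: 4, f2(4, 4), f2(4, f2(4, 4)), f2(f2(4, 4), 4), f2(f2(4, 4), f2(4, 4)).
So there are 5 ground terms available for substitution.
There are 2 variables to instantiate (y, z), each occurring in at least one literal, so different choices give different ground instances.
Number of ground instances = 5^2 = 25.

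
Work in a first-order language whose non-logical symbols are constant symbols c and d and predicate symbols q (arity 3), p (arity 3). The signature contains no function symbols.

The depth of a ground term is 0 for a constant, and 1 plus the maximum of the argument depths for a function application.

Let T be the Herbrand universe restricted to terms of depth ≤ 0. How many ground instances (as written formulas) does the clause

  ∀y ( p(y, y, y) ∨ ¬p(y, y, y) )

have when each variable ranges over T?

Ground terms of depth ≤ 0:
  With no function symbols every ground term is a constant, so there are exactly 2 ground terms at every depth bound.
  N_0 = 2
  Explicitly: c, d.
So there are 2 ground terms available for substitution.
The variable y ranges independently over the available ground terms, and distinct assignments produce distinct instances.
Number of ground instances = 2.

2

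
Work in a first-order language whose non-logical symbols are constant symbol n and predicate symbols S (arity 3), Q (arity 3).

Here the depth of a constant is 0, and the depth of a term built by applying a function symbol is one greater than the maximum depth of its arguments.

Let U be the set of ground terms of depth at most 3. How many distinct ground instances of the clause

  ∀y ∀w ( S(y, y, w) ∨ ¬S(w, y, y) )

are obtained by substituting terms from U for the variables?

1

Ground terms of depth ≤ 3:
  With no function symbols every ground term is a constant, so there is exactly 1 ground term at every depth bound.
  N_0 = 1
  N_1 = 1
  N_2 = 1
  N_3 = 1
  Explicitly: n.
So there is exactly 1 ground term available for substitution.
The body mentions every one of the 2 quantified variables; since ground terms form a free algebra, no two substitutions collapse to the same formula.
Number of ground instances = 1^2 = 1.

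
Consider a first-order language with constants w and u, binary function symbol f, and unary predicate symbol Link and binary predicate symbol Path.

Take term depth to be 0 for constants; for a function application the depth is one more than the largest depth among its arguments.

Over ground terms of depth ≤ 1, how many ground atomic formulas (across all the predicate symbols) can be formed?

First count ground terms of depth ≤ 1.
Let N_k = |{terms of depth ≤ k}|. Then N_0 = 2 and N_k = 2 + N_{k-1}^2 for k ≥ 1 (one summand per function symbol, arity giving the exponent).
N_0 = 2
N_1 = 2 + 2^2 = 6
Explicitly: w, u, f(w, w), f(w, u), f(u, w), f(u, u).
So |H| = 6.
Ground atoms are formed by filling each argument slot of a predicate with a term from H, so an r-ary predicate gives |H|^r atoms:
  Link: 6;  Path: 6^2 = 36
Total ground atoms: 6 + 36 = 42.

42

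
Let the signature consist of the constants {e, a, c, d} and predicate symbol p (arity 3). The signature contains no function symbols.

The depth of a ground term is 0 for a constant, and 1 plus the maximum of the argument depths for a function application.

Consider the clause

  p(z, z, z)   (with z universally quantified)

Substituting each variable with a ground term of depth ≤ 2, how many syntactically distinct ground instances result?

4

Ground terms of depth ≤ 2:
  With no function symbols every ground term is a constant, so there are exactly 4 ground terms at every depth bound.
  N_0 = 4
  N_1 = 4
  N_2 = 4
  Explicitly: e, a, c, d.
So there are 4 ground terms available for substitution.
The variable z ranges independently over the available ground terms, and distinct assignments produce distinct instances.
Number of ground instances = 4.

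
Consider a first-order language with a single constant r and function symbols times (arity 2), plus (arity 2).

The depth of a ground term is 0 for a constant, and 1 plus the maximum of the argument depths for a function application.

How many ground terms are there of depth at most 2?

19

Count level by level. With function symbols times/2, plus/2, the terms of depth ≤ k are the 1 constant together with each function applied to depth-≤(k−1) tuples, so N_k = 1 + N_{k-1}^2 + N_{k-1}^2.
N_0 = 1
N_1 = 1 + 1^2 + 1^2 = 3
N_2 = 1 + 3^2 + 3^2 = 19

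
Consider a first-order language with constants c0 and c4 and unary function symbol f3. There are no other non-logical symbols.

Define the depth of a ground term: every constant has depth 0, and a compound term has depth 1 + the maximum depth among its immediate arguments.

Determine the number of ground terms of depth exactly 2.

Let N_k count ground terms of depth at most k. Each non-constant term of depth ≤ k is some function symbol applied to depth-≤(k−1) arguments, giving N_k = 2 + N_{k-1}.
N_0 = 2
N_1 = 2 + 2 = 4
N_2 = 2 + 4 = 6
Terms of depth exactly 2: N_2 − N_1 = 6 − 4 = 2.

2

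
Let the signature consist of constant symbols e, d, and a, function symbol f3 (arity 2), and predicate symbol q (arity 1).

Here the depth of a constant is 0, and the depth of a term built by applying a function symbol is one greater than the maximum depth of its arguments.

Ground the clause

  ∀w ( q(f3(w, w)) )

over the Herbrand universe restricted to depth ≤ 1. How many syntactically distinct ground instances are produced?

12

Ground terms of depth ≤ 1:
  Let N_k count ground terms of depth at most k. Each non-constant term of depth ≤ k is some function symbol applied to depth-≤(k−1) arguments, giving N_k = 3 + N_{k-1}^2.
  N_0 = 3
  N_1 = 3 + 3^2 = 12
  Explicitly: e, d, a, f3(e, e), f3(e, d), f3(e, a), f3(d, e), f3(d, d), f3(d, a), f3(a, e), f3(a, d), f3(a, a).
So there are 12 ground terms available for substitution.
The clause has 1 distinct variable (w), which appears in the body. In the free term algebra distinct substitutions yield syntactically distinct ground instances.
Number of ground instances = 12.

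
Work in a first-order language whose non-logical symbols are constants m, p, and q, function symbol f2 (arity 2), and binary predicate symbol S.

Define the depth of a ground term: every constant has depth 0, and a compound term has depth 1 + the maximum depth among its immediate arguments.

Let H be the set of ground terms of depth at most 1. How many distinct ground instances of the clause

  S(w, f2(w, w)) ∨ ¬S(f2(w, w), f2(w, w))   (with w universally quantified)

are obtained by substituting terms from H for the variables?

12

Ground terms of depth ≤ 1:
  Let N_k count ground terms of depth at most k. Each non-constant term of depth ≤ k is some function symbol applied to depth-≤(k−1) arguments, giving N_k = 3 + N_{k-1}^2.
  N_0 = 3
  N_1 = 3 + 3^2 = 12
  Explicitly: m, p, q, f2(m, m), f2(m, p), f2(m, q), f2(p, m), f2(p, p), f2(p, q), f2(q, m), f2(q, p), f2(q, q).
So there are 12 ground terms available for substitution.
The variable w ranges independently over the available ground terms, and distinct assignments produce distinct instances.
Number of ground instances = 12.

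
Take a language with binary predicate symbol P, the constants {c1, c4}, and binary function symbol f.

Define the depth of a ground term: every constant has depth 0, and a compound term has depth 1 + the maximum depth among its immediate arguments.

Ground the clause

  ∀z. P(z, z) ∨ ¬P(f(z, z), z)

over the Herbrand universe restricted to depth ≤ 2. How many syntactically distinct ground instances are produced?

Ground terms of depth ≤ 2:
  Let N_k = |{terms of depth ≤ k}|. Then N_0 = 2 and N_k = 2 + N_{k-1}^2 for k ≥ 1 (one summand per function symbol, arity giving the exponent).
  N_0 = 2
  N_1 = 2 + 2^2 = 6
  N_2 = 2 + 6^2 = 38
So there are 38 ground terms available for substitution.
There is 1 variable to instantiate (z),  occurring in at least one literal, so different choices give different ground instances.
Number of ground instances = 38.

38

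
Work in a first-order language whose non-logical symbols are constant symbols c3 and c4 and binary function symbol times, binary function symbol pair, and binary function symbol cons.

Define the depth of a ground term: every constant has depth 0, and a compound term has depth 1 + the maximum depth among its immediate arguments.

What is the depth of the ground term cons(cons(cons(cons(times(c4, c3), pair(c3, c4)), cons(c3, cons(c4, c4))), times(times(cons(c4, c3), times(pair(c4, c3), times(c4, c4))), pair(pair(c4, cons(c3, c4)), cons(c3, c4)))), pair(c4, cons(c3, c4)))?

depth(times(c4, c3)) = 1 + max(0, 0) = 1
depth(pair(c3, c4)) = 1 + max(0, 0) = 1
depth(cons(times(c4, c3), pair(c3, c4))) = 1 + max(1, 1) = 2
depth(cons(c4, c4)) = 1 + max(0, 0) = 1
depth(cons(c3, cons(c4, c4))) = 1 + max(0, 1) = 2
depth(cons(cons(times(c4, c3), pair(c3, c4)), cons(c3, cons(c4, c4)))) = 1 + max(2, 2) = 3
depth(cons(c4, c3)) = 1 + max(0, 0) = 1
depth(pair(c4, c3)) = 1 + max(0, 0) = 1
depth(times(c4, c4)) = 1 + max(0, 0) = 1
depth(times(pair(c4, c3), times(c4, c4))) = 1 + max(1, 1) = 2
depth(times(cons(c4, c3), times(pair(c4, c3), times(c4, c4)))) = 1 + max(1, 2) = 3
depth(cons(c3, c4)) = 1 + max(0, 0) = 1
depth(pair(c4, cons(c3, c4))) = 1 + max(0, 1) = 2
depth(pair(pair(c4, cons(c3, c4)), cons(c3, c4))) = 1 + max(2, 1) = 3
depth(times(times(cons(c4, c3), times(pair(c4, c3), times(c4, c4))), pair(pair(c4, cons(c3, c4)), cons(c3, c4)))) = 1 + max(3, 3) = 4
depth(cons(cons(cons(times(c4, c3), pair(c3, c4)), cons(c3, cons(c4, c4))), times(times(cons(c4, c3), times(pair(c4, c3), times(c4, c4))), pair(pair(c4, cons(c3, c4)), cons(c3, c4))))) = 1 + max(3, 4) = 5
depth(cons(cons(cons(cons(times(c4, c3), pair(c3, c4)), cons(c3, cons(c4, c4))), times(times(cons(c4, c3), times(pair(c4, c3), times(c4, c4))), pair(pair(c4, cons(c3, c4)), cons(c3, c4)))), pair(c4, cons(c3, c4)))) = 1 + max(5, 2) = 6

6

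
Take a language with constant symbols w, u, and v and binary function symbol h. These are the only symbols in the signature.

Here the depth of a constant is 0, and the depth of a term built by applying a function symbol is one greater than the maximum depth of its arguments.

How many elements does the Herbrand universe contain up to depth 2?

If N_k denotes the number of depth-≤k ground terms, the 3 constants give N_0 = 3, and each function symbol of arity r contributes N_{k-1}^r new terms at level k: N_k = 3 + N_{k-1}^2.
N_0 = 3
N_1 = 3 + 3^2 = 12
N_2 = 3 + 12^2 = 147

147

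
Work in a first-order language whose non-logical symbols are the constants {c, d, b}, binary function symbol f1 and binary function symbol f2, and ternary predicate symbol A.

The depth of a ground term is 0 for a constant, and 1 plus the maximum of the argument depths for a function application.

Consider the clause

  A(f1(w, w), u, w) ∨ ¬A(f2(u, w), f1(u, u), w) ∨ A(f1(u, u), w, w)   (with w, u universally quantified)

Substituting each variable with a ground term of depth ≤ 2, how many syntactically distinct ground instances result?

Ground terms of depth ≤ 2:
  Let N_k count ground terms of depth at most k. Each non-constant term of depth ≤ k is some function symbol applied to depth-≤(k−1) arguments, giving N_k = 3 + N_{k-1}^2 + N_{k-1}^2.
  N_0 = 3
  N_1 = 3 + 3^2 + 3^2 = 21
  N_2 = 3 + 21^2 + 21^2 = 885
So there are 885 ground terms available for substitution.
The body mentions every one of the 2 quantified variables; since ground terms form a free algebra, no two substitutions collapse to the same formula.
Number of ground instances = 885^2 = 783225.

783225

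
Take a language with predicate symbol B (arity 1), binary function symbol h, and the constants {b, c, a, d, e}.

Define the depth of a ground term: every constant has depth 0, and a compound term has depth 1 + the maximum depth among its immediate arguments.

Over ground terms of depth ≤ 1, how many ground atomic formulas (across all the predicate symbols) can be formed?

First count ground terms of depth ≤ 1.
Let N_k = |{terms of depth ≤ k}|. Then N_0 = 5 and N_k = 5 + N_{k-1}^2 for k ≥ 1 (one summand per function symbol, arity giving the exponent).
N_0 = 5
N_1 = 5 + 5^2 = 30
So |H| = 30.
For each predicate symbol, the number of ground atoms is |H| raised to its arity; summing:
  B: 30
Total ground atoms: 30.

30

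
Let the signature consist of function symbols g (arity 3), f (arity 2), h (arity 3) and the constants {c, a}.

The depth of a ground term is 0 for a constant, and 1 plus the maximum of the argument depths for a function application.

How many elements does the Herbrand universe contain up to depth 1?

22

Write N_k for the number of ground terms of depth ≤ k. A term of depth ≤ k is either a constant or a function symbol applied to arguments of depth ≤ k−1, so N_k = 2 + N_{k-1}^3 + N_{k-1}^2 + N_{k-1}^3.
N_0 = 2
N_1 = 2 + 2^3 + 2^2 + 2^3 = 22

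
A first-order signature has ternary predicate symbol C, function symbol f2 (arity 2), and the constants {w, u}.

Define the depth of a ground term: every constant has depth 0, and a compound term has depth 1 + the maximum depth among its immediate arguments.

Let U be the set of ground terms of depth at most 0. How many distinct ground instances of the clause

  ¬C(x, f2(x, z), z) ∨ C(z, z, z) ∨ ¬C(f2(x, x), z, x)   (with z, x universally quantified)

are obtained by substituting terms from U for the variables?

4

Ground terms of depth ≤ 0:
  Let N_k = |{terms of depth ≤ k}|. Then N_0 = 2 and N_k = 2 + N_{k-1}^2 for k ≥ 1 (one summand per function symbol, arity giving the exponent).
  N_0 = 2
So there are 2 ground terms available for substitution.
Each of z, x ranges independently over the available ground terms, and distinct assignments produce distinct instances.
Number of ground instances = 2^2 = 4.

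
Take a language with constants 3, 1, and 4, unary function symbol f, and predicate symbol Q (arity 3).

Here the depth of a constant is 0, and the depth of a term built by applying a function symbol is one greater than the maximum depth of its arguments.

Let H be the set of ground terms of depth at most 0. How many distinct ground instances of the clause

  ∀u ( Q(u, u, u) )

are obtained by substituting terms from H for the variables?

Ground terms of depth ≤ 0:
  Count level by level. With function symbols f/1, the terms of depth ≤ k are the 3 constants together with each function applied to depth-≤(k−1) tuples, so N_k = 3 + N_{k-1}.
  N_0 = 3
  Explicitly: 3, 1, 4.
So there are 3 ground terms available for substitution.
The clause has 1 distinct variable (u), which appears in the body. In the free term algebra distinct substitutions yield syntactically distinct ground instances.
Number of ground instances = 3.

3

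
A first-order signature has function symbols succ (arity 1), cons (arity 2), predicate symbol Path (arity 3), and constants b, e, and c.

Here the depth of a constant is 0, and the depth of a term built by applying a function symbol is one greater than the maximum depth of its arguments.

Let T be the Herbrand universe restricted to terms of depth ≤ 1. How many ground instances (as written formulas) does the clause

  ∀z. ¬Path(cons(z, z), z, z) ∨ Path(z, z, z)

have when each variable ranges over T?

15

Ground terms of depth ≤ 1:
  Let N_k count ground terms of depth at most k. Each non-constant term of depth ≤ k is some function symbol applied to depth-≤(k−1) arguments, giving N_k = 3 + N_{k-1} + N_{k-1}^2.
  N_0 = 3
  N_1 = 3 + 3 + 3^2 = 15
So there are 15 ground terms available for substitution.
The body mentions the single quantified variable z; since ground terms form a free algebra, no two substitutions collapse to the same formula.
Number of ground instances = 15.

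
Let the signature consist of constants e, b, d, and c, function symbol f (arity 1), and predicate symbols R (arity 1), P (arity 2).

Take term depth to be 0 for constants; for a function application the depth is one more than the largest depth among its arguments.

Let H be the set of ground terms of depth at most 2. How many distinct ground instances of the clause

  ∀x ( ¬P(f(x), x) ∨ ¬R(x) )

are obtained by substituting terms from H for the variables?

Ground terms of depth ≤ 2:
  Count level by level. With function symbols f/1, the terms of depth ≤ k are the 4 constants together with each function applied to depth-≤(k−1) tuples, so N_k = 4 + N_{k-1}.
  N_0 = 4
  N_1 = 4 + 4 = 8
  N_2 = 4 + 8 = 12
  Explicitly: e, b, d, c, f(e), f(b), f(d), f(c), f(f(e)), f(f(b)), f(f(d)), f(f(c)).
So there are 12 ground terms available for substitution.
The clause has 1 distinct variable (x), which appears in the body. In the free term algebra distinct substitutions yield syntactically distinct ground instances.
Number of ground instances = 12.

12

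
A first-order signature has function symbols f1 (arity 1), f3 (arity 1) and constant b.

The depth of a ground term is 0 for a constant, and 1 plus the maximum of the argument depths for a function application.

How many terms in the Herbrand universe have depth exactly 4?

Let N_k count ground terms of depth at most k. Each non-constant term of depth ≤ k is some function symbol applied to depth-≤(k−1) arguments, giving N_k = 1 + N_{k-1} + N_{k-1}.
N_0 = 1
N_1 = 1 + 1 + 1 = 3
N_2 = 1 + 3 + 3 = 7
N_3 = 1 + 7 + 7 = 15
N_4 = 1 + 15 + 15 = 31
Terms of depth exactly 4: N_4 − N_3 = 31 − 15 = 16.

16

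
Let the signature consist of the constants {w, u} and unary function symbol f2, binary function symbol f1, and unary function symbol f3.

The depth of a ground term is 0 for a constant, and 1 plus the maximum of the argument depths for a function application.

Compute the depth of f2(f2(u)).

depth(f2(u)) = 1 + depth(u) = 1 + 0 = 1
depth(f2(f2(u))) = 1 + depth(f2(u)) = 1 + 1 = 2

2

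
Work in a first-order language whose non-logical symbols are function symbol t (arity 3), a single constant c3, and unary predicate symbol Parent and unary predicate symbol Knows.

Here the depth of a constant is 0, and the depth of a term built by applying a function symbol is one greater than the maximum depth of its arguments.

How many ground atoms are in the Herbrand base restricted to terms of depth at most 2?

18

First count ground terms of depth ≤ 2.
Write N_k for the number of ground terms of depth ≤ k. A term of depth ≤ k is either a constant or a function symbol applied to arguments of depth ≤ k−1, so N_k = 1 + N_{k-1}^3.
N_0 = 1
N_1 = 1 + 1^3 = 2
N_2 = 1 + 2^3 = 9
Explicitly: c3, t(c3, c3, c3), t(c3, c3, t(c3, c3, c3)), t(c3, t(c3, c3, c3), c3), t(c3, t(c3, c3, c3), t(c3, c3, c3)), t(t(c3, c3, c3), c3, c3), t(t(c3, c3, c3), c3, t(c3, c3, c3)), t(t(c3, c3, c3), t(c3, c3, c3), c3), t(t(c3, c3, c3), t(c3, c3, c3), t(c3, c3, c3)).
So |H| = 9.
Ground atoms are formed by filling each argument slot of a predicate with a term from H, so an r-ary predicate gives |H|^r atoms:
  Parent: 9;  Knows: 9
Total ground atoms: 9 + 9 = 18.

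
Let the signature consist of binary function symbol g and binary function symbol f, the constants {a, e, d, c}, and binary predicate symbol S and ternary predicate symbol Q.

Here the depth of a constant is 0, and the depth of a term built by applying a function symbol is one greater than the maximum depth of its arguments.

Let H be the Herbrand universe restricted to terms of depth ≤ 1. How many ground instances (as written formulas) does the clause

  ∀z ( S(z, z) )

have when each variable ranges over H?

36

Ground terms of depth ≤ 1:
  Count level by level. With function symbols g/2, f/2, the terms of depth ≤ k are the 4 constants together with each function applied to depth-≤(k−1) tuples, so N_k = 4 + N_{k-1}^2 + N_{k-1}^2.
  N_0 = 4
  N_1 = 4 + 4^2 + 4^2 = 36
So there are 36 ground terms available for substitution.
There is 1 variable to instantiate (z),  occurring in at least one literal, so different choices give different ground instances.
Number of ground instances = 36.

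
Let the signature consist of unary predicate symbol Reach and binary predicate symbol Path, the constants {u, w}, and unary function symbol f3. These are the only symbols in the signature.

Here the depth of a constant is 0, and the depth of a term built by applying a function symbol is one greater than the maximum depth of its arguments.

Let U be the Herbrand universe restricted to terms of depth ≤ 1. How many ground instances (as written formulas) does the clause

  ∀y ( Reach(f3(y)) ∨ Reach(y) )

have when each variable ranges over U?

Ground terms of depth ≤ 1:
  Let N_k = |{terms of depth ≤ k}|. Then N_0 = 2 and N_k = 2 + N_{k-1} for k ≥ 1 (one summand per function symbol, arity giving the exponent).
  N_0 = 2
  N_1 = 2 + 2 = 4
  Explicitly: u, w, f3(u), f3(w).
So there are 4 ground terms available for substitution.
The variable y ranges independently over the available ground terms, and distinct assignments produce distinct instances.
Number of ground instances = 4.

4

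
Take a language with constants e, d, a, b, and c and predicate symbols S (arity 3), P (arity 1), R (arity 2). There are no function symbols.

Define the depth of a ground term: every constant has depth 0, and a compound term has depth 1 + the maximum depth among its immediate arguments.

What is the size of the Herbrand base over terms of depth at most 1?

155

First count ground terms of depth ≤ 1.
With no function symbols every ground term is a constant, so there are exactly 5 ground terms at every depth bound.
N_0 = 5
N_1 = 5
So |H| = 5.
Ground atoms are formed by filling each argument slot of a predicate with a term from H, so an r-ary predicate gives |H|^r atoms:
  S: 5^3 = 125;  P: 5;  R: 5^2 = 25
Total ground atoms: 125 + 5 + 25 = 155.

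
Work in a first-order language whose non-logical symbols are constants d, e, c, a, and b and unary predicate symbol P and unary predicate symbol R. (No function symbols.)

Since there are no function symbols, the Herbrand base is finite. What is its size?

With no function symbols, the Herbrand universe is just the 5 constants.
Ground atoms per predicate: P: 5, R: 5.
Herbrand base size = 5 + 5 = 10.

10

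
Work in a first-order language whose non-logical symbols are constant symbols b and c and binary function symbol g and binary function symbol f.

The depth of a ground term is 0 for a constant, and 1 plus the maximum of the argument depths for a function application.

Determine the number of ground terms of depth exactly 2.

Let N_k count ground terms of depth at most k. Each non-constant term of depth ≤ k is some function symbol applied to depth-≤(k−1) arguments, giving N_k = 2 + N_{k-1}^2 + N_{k-1}^2.
N_0 = 2
N_1 = 2 + 2^2 + 2^2 = 10
N_2 = 2 + 10^2 + 10^2 = 202
Terms of depth exactly 2: N_2 − N_1 = 202 − 10 = 192.

192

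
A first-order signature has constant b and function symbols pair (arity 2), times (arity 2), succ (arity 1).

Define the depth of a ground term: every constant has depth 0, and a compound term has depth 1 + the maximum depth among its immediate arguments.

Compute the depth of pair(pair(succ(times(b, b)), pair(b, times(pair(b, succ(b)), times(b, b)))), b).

depth(times(b, b)) = 1 + max(0, 0) = 1
depth(succ(times(b, b))) = 1 + depth(times(b, b)) = 1 + 1 = 2
depth(succ(b)) = 1 + depth(b) = 1 + 0 = 1
depth(pair(b, succ(b))) = 1 + max(0, 1) = 2
depth(times(pair(b, succ(b)), times(b, b))) = 1 + max(2, 1) = 3
depth(pair(b, times(pair(b, succ(b)), times(b, b)))) = 1 + max(0, 3) = 4
depth(pair(succ(times(b, b)), pair(b, times(pair(b, succ(b)), times(b, b))))) = 1 + max(2, 4) = 5
depth(pair(pair(succ(times(b, b)), pair(b, times(pair(b, succ(b)), times(b, b)))), b)) = 1 + max(5, 0) = 6

6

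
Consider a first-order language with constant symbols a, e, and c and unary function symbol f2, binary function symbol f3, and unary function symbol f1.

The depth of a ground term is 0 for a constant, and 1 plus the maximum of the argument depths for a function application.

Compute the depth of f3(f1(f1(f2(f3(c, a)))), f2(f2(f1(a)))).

depth(f3(c, a)) = 1 + max(0, 0) = 1
depth(f2(f3(c, a))) = 1 + depth(f3(c, a)) = 1 + 1 = 2
depth(f1(f2(f3(c, a)))) = 1 + depth(f2(f3(c, a))) = 1 + 2 = 3
depth(f1(f1(f2(f3(c, a))))) = 1 + depth(f1(f2(f3(c, a)))) = 1 + 3 = 4
depth(f1(a)) = 1 + depth(a) = 1 + 0 = 1
depth(f2(f1(a))) = 1 + depth(f1(a)) = 1 + 1 = 2
depth(f2(f2(f1(a)))) = 1 + depth(f2(f1(a))) = 1 + 2 = 3
depth(f3(f1(f1(f2(f3(c, a)))), f2(f2(f1(a))))) = 1 + max(4, 3) = 5

5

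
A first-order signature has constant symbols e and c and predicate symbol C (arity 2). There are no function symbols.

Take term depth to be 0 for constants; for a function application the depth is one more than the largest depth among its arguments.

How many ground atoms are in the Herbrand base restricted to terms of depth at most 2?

First count ground terms of depth ≤ 2.
With no function symbols every ground term is a constant, so there are exactly 2 ground terms at every depth bound.
N_0 = 2
N_1 = 2
N_2 = 2
Explicitly: e, c.
So |H| = 2.
Ground atoms are formed by filling each argument slot of a predicate with a term from H, so an r-ary predicate gives |H|^r atoms:
  C: 2^2 = 4
Total ground atoms: 4.

4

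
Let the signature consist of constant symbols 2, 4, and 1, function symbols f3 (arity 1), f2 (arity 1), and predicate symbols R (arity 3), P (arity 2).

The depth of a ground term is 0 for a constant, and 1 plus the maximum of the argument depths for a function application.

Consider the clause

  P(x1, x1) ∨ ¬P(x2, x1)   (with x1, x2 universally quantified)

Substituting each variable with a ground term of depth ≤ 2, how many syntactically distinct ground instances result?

Ground terms of depth ≤ 2:
  Write N_k for the number of ground terms of depth ≤ k. A term of depth ≤ k is either a constant or a function symbol applied to arguments of depth ≤ k−1, so N_k = 3 + N_{k-1} + N_{k-1}.
  N_0 = 3
  N_1 = 3 + 3 + 3 = 9
  N_2 = 3 + 9 + 9 = 21
So there are 21 ground terms available for substitution.
Each of x1, x2 ranges independently over the available ground terms, and distinct assignments produce distinct instances.
Number of ground instances = 21^2 = 441.

441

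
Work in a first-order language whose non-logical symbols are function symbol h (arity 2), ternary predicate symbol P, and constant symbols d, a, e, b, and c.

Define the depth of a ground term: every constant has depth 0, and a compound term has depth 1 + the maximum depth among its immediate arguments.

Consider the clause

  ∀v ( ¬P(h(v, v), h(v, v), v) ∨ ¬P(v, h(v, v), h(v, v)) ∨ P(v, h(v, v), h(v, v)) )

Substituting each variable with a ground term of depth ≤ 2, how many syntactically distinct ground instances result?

905

Ground terms of depth ≤ 2:
  Count level by level. With function symbols h/2, the terms of depth ≤ k are the 5 constants together with each function applied to depth-≤(k−1) tuples, so N_k = 5 + N_{k-1}^2.
  N_0 = 5
  N_1 = 5 + 5^2 = 30
  N_2 = 5 + 30^2 = 905
So there are 905 ground terms available for substitution.
The clause has 1 distinct variable (v), which appears in the body. In the free term algebra distinct substitutions yield syntactically distinct ground instances.
Number of ground instances = 905.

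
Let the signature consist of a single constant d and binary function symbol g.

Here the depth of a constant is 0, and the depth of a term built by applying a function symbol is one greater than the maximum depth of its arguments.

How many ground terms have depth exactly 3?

21

If N_k denotes the number of depth-≤k ground terms, the 1 constant gives N_0 = 1, and each function symbol of arity r contributes N_{k-1}^r new terms at level k: N_k = 1 + N_{k-1}^2.
N_0 = 1
N_1 = 1 + 1^2 = 2
N_2 = 1 + 2^2 = 5
N_3 = 1 + 5^2 = 26
Terms of depth exactly 3: N_3 − N_2 = 26 − 5 = 21.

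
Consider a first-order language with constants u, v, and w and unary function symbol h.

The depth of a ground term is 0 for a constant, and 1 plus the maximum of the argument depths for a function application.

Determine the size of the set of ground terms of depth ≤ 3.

Write N_k for the number of ground terms of depth ≤ k. A term of depth ≤ k is either a constant or a function symbol applied to arguments of depth ≤ k−1, so N_k = 3 + N_{k-1}.
N_0 = 3
N_1 = 3 + 3 = 6
N_2 = 3 + 6 = 9
N_3 = 3 + 9 = 12

12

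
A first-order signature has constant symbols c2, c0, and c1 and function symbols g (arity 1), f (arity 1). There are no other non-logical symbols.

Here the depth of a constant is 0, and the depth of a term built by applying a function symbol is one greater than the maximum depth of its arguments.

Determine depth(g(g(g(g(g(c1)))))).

depth(g(c1)) = 1 + depth(c1) = 1 + 0 = 1
depth(g(g(c1))) = 1 + depth(g(c1)) = 1 + 1 = 2
depth(g(g(g(c1)))) = 1 + depth(g(g(c1))) = 1 + 2 = 3
depth(g(g(g(g(c1))))) = 1 + depth(g(g(g(c1)))) = 1 + 3 = 4
depth(g(g(g(g(g(c1)))))) = 1 + depth(g(g(g(g(c1))))) = 1 + 4 = 5

5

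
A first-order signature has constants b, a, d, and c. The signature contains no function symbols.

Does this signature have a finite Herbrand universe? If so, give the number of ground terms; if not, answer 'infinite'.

There are no function symbols, so every ground term is one of the 4 constants.
The Herbrand universe is {b, a, d, c}, which is finite with 4 elements.

4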